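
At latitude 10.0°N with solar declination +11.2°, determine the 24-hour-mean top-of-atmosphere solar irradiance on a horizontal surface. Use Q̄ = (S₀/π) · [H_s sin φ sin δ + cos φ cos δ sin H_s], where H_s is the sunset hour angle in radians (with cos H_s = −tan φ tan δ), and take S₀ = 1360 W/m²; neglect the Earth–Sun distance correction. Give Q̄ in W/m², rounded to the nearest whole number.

cos H_s = −tan(10.0°) · tan(11.2°) = -0.0349, so H_s = arccos(-0.0349) = 92.00°. In radians, H_s = 1.6057.
H_s sin φ sin δ = 1.6057 × 0.1736 × 0.1942 = 0.0541.
cos φ cos δ sin H_s = 0.9848 × 0.9810 × 0.9994 = 0.9655.
Q̄ = (1360/π) × (0.0541 + 0.9655) = 432.90 × 1.0196 = 441.38 W/m².

441 W/m²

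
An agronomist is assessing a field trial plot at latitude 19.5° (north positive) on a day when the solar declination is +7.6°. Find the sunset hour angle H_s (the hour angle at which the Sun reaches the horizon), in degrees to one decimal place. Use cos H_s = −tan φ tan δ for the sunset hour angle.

−tan φ tan δ = −(0.3541)(0.1334) = -0.0472; H_s = arccos(-0.0472) = 92.71°.

92.7°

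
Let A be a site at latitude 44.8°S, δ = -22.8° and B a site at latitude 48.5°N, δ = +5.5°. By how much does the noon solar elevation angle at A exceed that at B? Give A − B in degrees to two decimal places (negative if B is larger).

A: 90° − |-44.8 − (-22.8)| = 68.00°.
B: 90° − |48.5 − (5.5)| = 47.00°.
A − B = 68.00 − 47.00 = 21.00°.

+21.00°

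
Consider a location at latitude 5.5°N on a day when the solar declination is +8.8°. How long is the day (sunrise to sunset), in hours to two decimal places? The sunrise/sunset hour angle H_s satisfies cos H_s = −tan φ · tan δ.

cos H_s = −tan(5.5°) · tan(8.8°) = -0.0149, so H_s = arccos(-0.0149) = 90.85°.
Day length = 2 H_s / 15° h⁻¹ = 181.70° / 15 = 12.113 h.

12.11 hours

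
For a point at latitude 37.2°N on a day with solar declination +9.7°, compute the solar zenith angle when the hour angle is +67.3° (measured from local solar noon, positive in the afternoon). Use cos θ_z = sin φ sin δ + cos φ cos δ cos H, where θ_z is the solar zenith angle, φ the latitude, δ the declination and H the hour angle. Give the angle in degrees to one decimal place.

cos θ_z = sin φ sin δ + cos φ cos δ cos H = (0.6046)(0.1685) + (0.7965)(0.9857)(0.3859) = 0.4048.
θ_z = arccos(0.4048) = 66.12°.

66.1°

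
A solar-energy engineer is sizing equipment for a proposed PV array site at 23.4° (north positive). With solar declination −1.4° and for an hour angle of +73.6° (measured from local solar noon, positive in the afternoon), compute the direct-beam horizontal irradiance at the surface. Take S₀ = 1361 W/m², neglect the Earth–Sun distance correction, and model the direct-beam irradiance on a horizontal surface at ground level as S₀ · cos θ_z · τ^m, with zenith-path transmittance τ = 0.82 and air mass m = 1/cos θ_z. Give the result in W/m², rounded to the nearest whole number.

153 W/m²

With φ = 23.4°, δ = -1.4°, H = 73.60°: sin φ sin δ = -0.0097, cos φ cos δ cos H = 0.2590, so cos θ_z = 0.2493.
Air mass m = 1/cos θ_z = 1/0.2493 = 4.011; τ^m = 0.82^4.011 = 0.4511.
Surface direct beam = 1361 × 0.2493 × 0.4511 = 153.06 W/m².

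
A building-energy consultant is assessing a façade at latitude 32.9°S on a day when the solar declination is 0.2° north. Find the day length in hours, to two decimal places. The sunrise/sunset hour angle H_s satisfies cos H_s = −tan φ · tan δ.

11.98 hours

cos H_s = −tan(-32.9°) · tan(0.2°) = 0.0023, so H_s = arccos(0.0023) = 89.87°.
Day length = 2 H_s / 15° h⁻¹ = 179.74° / 15 = 11.983 h.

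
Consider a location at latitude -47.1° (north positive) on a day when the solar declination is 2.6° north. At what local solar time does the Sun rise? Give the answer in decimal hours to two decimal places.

−tan φ tan δ = −(-1.0761)(0.0454) = 0.0489; H_s = arccos(0.0489) = 87.20°.
Sunrise is at 12 − H_s/15 = 12 − 5.813 = 6.187 h local solar time.

6.19 h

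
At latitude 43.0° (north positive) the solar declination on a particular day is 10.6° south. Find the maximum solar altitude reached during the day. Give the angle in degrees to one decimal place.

At local solar noon the hour angle is zero, so the elevation is 90° − |φ − δ| = 90° − |43.0° − (-10.6°)| = 90° − 53.6° = 36.4°.

36.4°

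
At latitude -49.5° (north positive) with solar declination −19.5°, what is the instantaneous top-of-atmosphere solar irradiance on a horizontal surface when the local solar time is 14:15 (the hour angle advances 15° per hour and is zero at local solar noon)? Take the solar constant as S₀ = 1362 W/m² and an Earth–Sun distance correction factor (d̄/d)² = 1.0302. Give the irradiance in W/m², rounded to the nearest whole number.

Hour angle H = 15° × (14.25 − 12) = 33.75°.
cos θ_z = sin φ sin δ + cos φ cos δ cos H = (-0.7604)(-0.3338) + (0.6494)(0.9426)(0.8315) = 0.7628.
Top-of-atmosphere irradiance = S₀ (d̄/d)² cos θ_z = 1362 × 1.0302 × 0.7628 = 1070.31 W/m².

1070 W/m²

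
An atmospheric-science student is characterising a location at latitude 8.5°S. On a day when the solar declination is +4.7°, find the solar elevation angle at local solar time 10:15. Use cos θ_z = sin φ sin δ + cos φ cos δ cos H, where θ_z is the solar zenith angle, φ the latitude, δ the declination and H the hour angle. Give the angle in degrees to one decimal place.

Hour angle H = 15° × (10.25 − 12) = -26.25°.
cos θ_z = sin φ sin δ + cos φ cos δ cos H = (-0.1478)(0.0819) + (0.9890)(0.9966)(0.8969) = 0.8719.
θ_z = arccos(0.8719) = 29.32°, so the elevation is 90° − 29.32° = 60.68°.

60.7°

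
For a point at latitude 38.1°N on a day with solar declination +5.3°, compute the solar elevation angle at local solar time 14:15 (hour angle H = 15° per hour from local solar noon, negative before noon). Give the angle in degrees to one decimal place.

45.1°

Hour angle H = 15° × (14.25 − 12) = 33.75°.
cos θ_z = sin(38.1°) sin(5.3°) + cos(38.1°) cos(5.3°) cos(33.75°) = 0.0570 + 0.6515 = 0.7085.
θ_z = arccos(0.7085) = 44.89°, so the elevation is 90° − 44.89° = 45.11°.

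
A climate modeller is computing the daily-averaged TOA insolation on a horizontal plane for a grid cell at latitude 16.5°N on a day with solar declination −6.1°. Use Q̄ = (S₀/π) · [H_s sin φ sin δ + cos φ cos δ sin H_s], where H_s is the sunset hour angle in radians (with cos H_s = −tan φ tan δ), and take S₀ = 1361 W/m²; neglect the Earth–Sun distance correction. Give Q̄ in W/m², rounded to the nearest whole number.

The sunset hour angle satisfies cos H_s = −tan φ tan δ = 0.0317, giving H_s = 88.18°. In radians, H_s = 1.5390.
H_s sin φ sin δ = 1.5390 × 0.2840 × -0.1063 = -0.0465.
cos φ cos δ sin H_s = 0.9588 × 0.9943 × 0.9995 = 0.9529.
Q̄ = (1361/π) × (-0.0465 + 0.9529) = 433.22 × 0.9064 = 392.67 W/m².

393 W/m²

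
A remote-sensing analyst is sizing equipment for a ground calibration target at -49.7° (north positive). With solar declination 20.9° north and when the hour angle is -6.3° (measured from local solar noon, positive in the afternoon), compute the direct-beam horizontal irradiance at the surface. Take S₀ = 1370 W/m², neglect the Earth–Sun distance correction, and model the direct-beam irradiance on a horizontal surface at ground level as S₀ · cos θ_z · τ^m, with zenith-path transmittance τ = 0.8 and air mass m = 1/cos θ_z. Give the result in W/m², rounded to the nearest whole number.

228 W/m²

cos θ_z = sin(-49.7°) sin(20.9°) + cos(-49.7°) cos(20.9°) cos(-6.30°) = -0.2721 + 0.6006 = 0.3285.
Air mass m = 1/cos θ_z = 1/0.3285 = 3.044; τ^m = 0.8^3.044 = 0.5070.
Surface direct beam = 1370 × 0.3285 × 0.5070 = 228.17 W/m².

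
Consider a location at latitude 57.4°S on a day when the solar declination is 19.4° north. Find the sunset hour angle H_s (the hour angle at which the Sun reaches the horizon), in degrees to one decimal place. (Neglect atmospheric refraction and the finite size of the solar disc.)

cos H_s = −tan(-57.4°) · tan(19.4°) = 0.5507, so H_s = arccos(0.5507) = 56.58°.

56.6°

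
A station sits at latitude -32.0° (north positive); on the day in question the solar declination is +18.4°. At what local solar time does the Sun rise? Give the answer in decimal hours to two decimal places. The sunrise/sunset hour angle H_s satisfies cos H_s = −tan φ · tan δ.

6.80 h

cos H_s = −tan(-32.0°) · tan(18.4°) = 0.2079, so H_s = arccos(0.2079) = 78.00°.
Sunrise is at 12 − H_s/15 = 12 − 5.200 = 6.800 h local solar time.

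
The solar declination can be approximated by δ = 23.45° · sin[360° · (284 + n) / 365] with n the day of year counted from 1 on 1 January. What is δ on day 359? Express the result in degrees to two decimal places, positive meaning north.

360 × (284 + 359) / 365 = 634.192°; sin(634.192°) = -0.9973.
δ = 23.45 × -0.9973 = -23.387° ≈ -23.39°.

-23.39°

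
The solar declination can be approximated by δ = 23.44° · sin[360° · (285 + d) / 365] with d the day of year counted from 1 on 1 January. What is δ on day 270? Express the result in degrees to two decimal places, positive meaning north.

-3.02°

360 × (285 + 270) / 365 = 547.397°; sin(547.397°) = -0.1287.
δ = 23.44 × -0.1287 = -3.017° ≈ -3.02°.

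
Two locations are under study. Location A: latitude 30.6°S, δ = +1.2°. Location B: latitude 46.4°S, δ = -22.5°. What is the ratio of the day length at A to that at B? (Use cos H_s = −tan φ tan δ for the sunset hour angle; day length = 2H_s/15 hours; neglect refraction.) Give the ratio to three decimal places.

A: H_s = arccos(−tan -30.6° · tan 1.2°) = 89.29°, so 2H_s/15 = 11.9053 h.
B: H_s = arccos(−tan -46.4° · tan -22.5°) = 115.78°, so 2H_s/15 = 15.4373 h.
Ratio A/B = 11.9053 / 15.4373 = 0.7712.

0.771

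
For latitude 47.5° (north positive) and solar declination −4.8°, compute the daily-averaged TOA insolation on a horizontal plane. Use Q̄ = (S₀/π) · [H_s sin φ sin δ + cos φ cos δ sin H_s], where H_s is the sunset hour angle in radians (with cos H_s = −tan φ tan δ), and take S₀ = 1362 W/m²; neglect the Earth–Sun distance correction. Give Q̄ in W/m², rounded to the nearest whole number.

251 W/m²

−tan φ tan δ = −(1.0913)(-0.0840) = 0.0917; H_s = arccos(0.0917) = 84.74°. In radians, H_s = 1.4790.
H_s sin φ sin δ = 1.4790 × 0.7373 × -0.0837 = -0.0913.
cos φ cos δ sin H_s = 0.6756 × 0.9965 × 0.9958 = 0.6704.
Q̄ = (1362/π) × (-0.0913 + 0.6704) = 433.54 × 0.5791 = 251.06 W/m².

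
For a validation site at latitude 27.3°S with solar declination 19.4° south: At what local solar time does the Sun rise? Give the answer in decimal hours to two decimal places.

cos H_s = −tan(-27.3°) · tan(-19.4°) = -0.1818, so H_s = arccos(-0.1818) = 100.47°.
Sunrise is at 12 − H_s/15 = 12 − 6.698 = 5.302 h local solar time.

5.30 h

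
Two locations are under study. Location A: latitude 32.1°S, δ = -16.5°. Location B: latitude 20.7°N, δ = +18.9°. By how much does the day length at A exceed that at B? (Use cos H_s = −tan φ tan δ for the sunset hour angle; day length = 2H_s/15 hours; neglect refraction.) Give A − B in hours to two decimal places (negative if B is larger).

A: H_s = arccos(−tan -32.1° · tan -16.5°) = 100.71°, so 2H_s/15 = 13.4280 h.
B: H_s = arccos(−tan 20.7° · tan 18.9°) = 97.43°, so 2H_s/15 = 12.9907 h.
A − B = 13.4280 − 12.9907 = 0.4373 h.

+0.44 h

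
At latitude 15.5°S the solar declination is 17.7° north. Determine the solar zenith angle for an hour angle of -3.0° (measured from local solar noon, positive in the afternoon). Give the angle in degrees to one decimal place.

cos θ_z = sin(-15.5°) sin(17.7°) + cos(-15.5°) cos(17.7°) cos(-3.00°) = -0.0812 + 0.9168 = 0.8356.
θ_z = arccos(0.8356) = 33.32°.

33.3°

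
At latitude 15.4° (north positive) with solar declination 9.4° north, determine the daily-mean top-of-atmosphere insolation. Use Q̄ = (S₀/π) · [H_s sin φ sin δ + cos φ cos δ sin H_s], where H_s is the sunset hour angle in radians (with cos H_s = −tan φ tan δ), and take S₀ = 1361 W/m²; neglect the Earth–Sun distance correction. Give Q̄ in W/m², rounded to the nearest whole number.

The sunset hour angle satisfies cos H_s = −tan φ tan δ = -0.0456, giving H_s = 92.61°. In radians, H_s = 1.6163.
H_s sin φ sin δ = 1.6163 × 0.2656 × 0.1633 = 0.0701.
cos φ cos δ sin H_s = 0.9641 × 0.9866 × 0.9990 = 0.9502.
Q̄ = (1361/π) × (0.0701 + 0.9502) = 433.22 × 1.0203 = 442.01 W/m².

442 W/m²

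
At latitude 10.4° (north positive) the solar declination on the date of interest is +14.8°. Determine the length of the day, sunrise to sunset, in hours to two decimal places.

−tan φ tan δ = −(0.1835)(0.2642) = -0.0485; H_s = arccos(-0.0485) = 92.78°.
Day length = 2 H_s / 15° h⁻¹ = 185.56° / 15 = 12.371 h.

12.37 hours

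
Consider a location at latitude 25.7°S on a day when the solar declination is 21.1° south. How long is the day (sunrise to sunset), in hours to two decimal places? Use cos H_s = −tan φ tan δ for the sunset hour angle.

cos H_s = −tan(-25.7°) · tan(-21.1°) = -0.1857, so H_s = arccos(-0.1857) = 100.70°.
Day length = 2 H_s / 15° h⁻¹ = 201.40° / 15 = 13.427 h.

13.43 hours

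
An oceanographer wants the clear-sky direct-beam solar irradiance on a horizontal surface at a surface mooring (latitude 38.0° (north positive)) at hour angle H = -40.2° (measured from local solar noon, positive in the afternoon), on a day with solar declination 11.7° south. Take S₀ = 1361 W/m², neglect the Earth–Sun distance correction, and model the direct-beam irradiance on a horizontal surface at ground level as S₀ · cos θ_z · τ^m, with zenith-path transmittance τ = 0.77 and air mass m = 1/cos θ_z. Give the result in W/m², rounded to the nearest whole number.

360 W/m²

With φ = 38.0°, δ = -11.7°, H = -40.20°: sin φ sin δ = -0.1248, cos φ cos δ cos H = 0.5894, so cos θ_z = 0.4646.
Air mass m = 1/cos θ_z = 1/0.4646 = 2.152; τ^m = 0.77^2.152 = 0.5698.
Surface direct beam = 1361 × 0.4646 × 0.5698 = 360.30 W/m².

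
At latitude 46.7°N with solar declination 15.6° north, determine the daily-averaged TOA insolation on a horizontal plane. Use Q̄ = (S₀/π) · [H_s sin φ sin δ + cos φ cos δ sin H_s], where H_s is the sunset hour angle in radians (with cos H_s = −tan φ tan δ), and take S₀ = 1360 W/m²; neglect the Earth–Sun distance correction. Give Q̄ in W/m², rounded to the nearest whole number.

−tan φ tan δ = −(1.0612)(0.2792) = -0.2963; H_s = arccos(-0.2963) = 107.24°. In radians, H_s = 1.8717.
H_s sin φ sin δ = 1.8717 × 0.7278 × 0.2689 = 0.3663.
cos φ cos δ sin H_s = 0.6858 × 0.9632 × 0.9551 = 0.6309.
Q̄ = (1360/π) × (0.3663 + 0.6309) = 432.90 × 0.9972 = 431.69 W/m².

432 W/m²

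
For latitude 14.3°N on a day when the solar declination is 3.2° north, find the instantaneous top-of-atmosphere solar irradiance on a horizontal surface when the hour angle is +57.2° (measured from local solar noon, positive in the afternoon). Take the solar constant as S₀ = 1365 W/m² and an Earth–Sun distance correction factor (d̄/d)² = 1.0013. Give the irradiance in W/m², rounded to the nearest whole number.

cos θ_z = sin φ sin δ + cos φ cos δ cos H = (0.2470)(0.0558) + (0.9690)(0.9984)(0.5417) = 0.5379.
Top-of-atmosphere irradiance = S₀ (d̄/d)² cos θ_z = 1365 × 1.0013 × 0.5379 = 735.19 W/m².

735 W/m²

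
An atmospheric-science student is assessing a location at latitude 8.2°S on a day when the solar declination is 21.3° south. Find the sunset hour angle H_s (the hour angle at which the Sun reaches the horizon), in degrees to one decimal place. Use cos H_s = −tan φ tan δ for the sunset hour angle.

93.2°

−tan φ tan δ = −(-0.1441)(-0.3899) = -0.0562; H_s = arccos(-0.0562) = 93.22°.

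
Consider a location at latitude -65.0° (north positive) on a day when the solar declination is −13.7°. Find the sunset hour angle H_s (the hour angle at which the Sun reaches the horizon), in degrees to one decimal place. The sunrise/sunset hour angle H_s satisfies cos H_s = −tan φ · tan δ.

cos H_s = −tan(-65.0°) · tan(-13.7°) = -0.5228, so H_s = arccos(-0.5228) = 121.52°.

121.5°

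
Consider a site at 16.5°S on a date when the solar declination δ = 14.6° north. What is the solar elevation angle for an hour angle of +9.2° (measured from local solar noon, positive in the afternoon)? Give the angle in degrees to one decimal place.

cos θ_z = sin φ sin δ + cos φ cos δ cos H = (-0.2840)(0.2521) + (0.9588)(0.9677)(0.9871) = 0.8443.
θ_z = arccos(0.8443) = 32.40°, so the elevation is 90° − 32.40° = 57.60°.

57.6°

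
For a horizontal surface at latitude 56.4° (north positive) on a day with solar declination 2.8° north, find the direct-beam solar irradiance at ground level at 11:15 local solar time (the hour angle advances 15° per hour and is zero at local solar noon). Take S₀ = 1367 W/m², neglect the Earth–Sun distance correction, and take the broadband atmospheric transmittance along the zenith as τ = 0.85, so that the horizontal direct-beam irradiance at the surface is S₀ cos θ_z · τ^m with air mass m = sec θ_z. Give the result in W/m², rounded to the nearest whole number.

603 W/m²

Hour angle H = 15° × (11.25 − 12) = -11.25°.
cos θ_z = sin(56.4°) sin(2.8°) + cos(56.4°) cos(2.8°) cos(-11.25°) = 0.0407 + 0.5421 = 0.5828.
Air mass m = 1/cos θ_z = 1/0.5828 = 1.716; τ^m = 0.85^1.716 = 0.7566.
Surface direct beam = 1367 × 0.5828 × 0.7566 = 602.77 W/m².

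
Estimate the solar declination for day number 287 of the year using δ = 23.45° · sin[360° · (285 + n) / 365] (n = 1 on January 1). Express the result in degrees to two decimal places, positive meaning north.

-9.60°

360 × (285 + 287) / 365 = 564.164°; sin(564.164°) = -0.4093.
δ = 23.45 × -0.4093 = -9.598° ≈ -9.60°.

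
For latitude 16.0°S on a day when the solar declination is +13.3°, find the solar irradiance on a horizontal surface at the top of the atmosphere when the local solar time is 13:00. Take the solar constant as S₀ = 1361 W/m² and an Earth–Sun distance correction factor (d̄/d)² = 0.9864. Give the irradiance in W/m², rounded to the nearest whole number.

Hour angle H = 15° × (13 − 12) = 15.00°.
cos θ_z = sin φ sin δ + cos φ cos δ cos H = (-0.2756)(0.2300) + (0.9613)(0.9732)(0.9659) = 0.8402.
Top-of-atmosphere irradiance = S₀ (d̄/d)² cos θ_z = 1361 × 0.9864 × 0.8402 = 1127.96 W/m².

1128 W/m²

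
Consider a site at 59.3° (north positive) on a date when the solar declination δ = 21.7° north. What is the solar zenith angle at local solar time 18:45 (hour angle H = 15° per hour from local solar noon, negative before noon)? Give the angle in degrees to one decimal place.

77.0°

Hour angle H = 15° × (18.75 − 12) = 101.25°.
cos θ_z = sin φ sin δ + cos φ cos δ cos H = (0.8599)(0.3697) + (0.5105)(0.9291)(-0.1951) = 0.2254.
θ_z = arccos(0.2254) = 76.97°.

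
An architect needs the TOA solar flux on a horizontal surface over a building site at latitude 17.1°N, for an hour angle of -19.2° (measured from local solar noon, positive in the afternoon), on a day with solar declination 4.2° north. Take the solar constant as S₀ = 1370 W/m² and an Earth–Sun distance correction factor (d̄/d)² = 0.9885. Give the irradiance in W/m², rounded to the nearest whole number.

cos θ_z = sin(17.1°) sin(4.2°) + cos(17.1°) cos(4.2°) cos(-19.20°) = 0.0215 + 0.9002 = 0.9217.
Top-of-atmosphere irradiance = S₀ (d̄/d)² cos θ_z = 1370 × 0.9885 × 0.9217 = 1248.21 W/m².

1248 W/m²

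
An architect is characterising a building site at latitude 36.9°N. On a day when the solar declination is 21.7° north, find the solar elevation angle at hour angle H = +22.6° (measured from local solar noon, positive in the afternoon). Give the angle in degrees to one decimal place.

With φ = 36.9°, δ = 21.7°, H = 22.60°: sin φ sin δ = 0.2220, cos φ cos δ cos H = 0.6860, so cos θ_z = 0.9080.
θ_z = arccos(0.9080) = 24.77°, so the elevation is 90° − 24.77° = 65.23°.

65.2°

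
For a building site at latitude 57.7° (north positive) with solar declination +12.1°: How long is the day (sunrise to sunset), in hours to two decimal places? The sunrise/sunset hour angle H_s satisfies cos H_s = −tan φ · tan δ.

The sunset hour angle satisfies cos H_s = −tan φ tan δ = -0.3391, giving H_s = 109.82°.
Day length = 2 H_s / 15° h⁻¹ = 219.64° / 15 = 14.643 h.

14.64 hours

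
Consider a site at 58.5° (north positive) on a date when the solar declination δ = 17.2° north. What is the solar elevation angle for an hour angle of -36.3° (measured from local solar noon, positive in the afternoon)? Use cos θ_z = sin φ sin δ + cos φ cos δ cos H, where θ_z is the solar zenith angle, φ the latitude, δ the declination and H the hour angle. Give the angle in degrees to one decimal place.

cos θ_z = sin(58.5°) sin(17.2°) + cos(58.5°) cos(17.2°) cos(-36.30°) = 0.2521 + 0.4023 = 0.6544.
θ_z = arccos(0.6544) = 49.13°, so the elevation is 90° − 49.13° = 40.87°.

40.9°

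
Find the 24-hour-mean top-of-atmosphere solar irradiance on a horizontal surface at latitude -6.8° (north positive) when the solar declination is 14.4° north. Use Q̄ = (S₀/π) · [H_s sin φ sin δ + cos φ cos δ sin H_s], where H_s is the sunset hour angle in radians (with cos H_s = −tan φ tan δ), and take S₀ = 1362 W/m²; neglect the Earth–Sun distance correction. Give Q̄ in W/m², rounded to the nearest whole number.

397 W/m²

The sunset hour angle satisfies cos H_s = −tan φ tan δ = 0.0306, giving H_s = 88.25°. In radians, H_s = 1.5403.
H_s sin φ sin δ = 1.5403 × -0.1184 × 0.2487 = -0.0454.
cos φ cos δ sin H_s = 0.9930 × 0.9686 × 0.9995 = 0.9613.
Q̄ = (1362/π) × (-0.0454 + 0.9613) = 433.54 × 0.9159 = 397.08 W/m².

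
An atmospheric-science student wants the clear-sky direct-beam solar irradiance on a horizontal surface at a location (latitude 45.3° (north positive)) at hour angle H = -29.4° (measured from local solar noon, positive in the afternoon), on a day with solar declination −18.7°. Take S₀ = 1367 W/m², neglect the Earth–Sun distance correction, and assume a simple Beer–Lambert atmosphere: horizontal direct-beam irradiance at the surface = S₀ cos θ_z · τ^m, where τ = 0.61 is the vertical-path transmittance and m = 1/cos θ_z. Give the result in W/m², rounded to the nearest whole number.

119 W/m²

cos θ_z = sin(45.3°) sin(-18.7°) + cos(45.3°) cos(-18.7°) cos(-29.40°) = -0.2279 + 0.5805 = 0.3526.
Air mass m = 1/cos θ_z = 1/0.3526 = 2.836; τ^m = 0.61^2.836 = 0.2461.
Surface direct beam = 1367 × 0.3526 × 0.2461 = 118.62 W/m².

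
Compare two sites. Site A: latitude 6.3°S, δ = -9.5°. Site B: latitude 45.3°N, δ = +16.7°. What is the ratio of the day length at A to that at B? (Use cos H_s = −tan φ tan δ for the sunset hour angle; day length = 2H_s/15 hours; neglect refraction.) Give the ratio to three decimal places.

A: H_s = arccos(−tan -6.3° · tan -9.5°) = 91.06°, so 2H_s/15 = 12.1413 h.
B: H_s = arccos(−tan 45.3° · tan 16.7°) = 107.65°, so 2H_s/15 = 14.3533 h.
Ratio A/B = 12.1413 / 14.3533 = 0.8459.

0.846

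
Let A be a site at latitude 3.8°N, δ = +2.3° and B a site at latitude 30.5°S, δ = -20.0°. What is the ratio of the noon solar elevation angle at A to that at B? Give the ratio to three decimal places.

A: 90° − |3.8 − (2.3)| = 88.50°.
B: 90° − |-30.5 − (-20.0)| = 79.50°.
Ratio A/B = 88.5000 / 79.5000 = 1.1132.

1.113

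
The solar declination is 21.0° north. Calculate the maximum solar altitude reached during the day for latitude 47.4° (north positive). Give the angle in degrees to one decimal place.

At local solar noon the hour angle is zero, so the elevation is 90° − |φ − δ| = 90° − |47.4° − (21.0°)| = 90° − 26.4° = 63.6°.

63.6°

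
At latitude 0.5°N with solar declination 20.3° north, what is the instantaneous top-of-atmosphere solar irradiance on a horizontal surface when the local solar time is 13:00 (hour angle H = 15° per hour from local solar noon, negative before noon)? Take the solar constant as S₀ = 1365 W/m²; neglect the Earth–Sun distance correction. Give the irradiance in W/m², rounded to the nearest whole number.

Hour angle H = 15° × (13 − 12) = 15.00°.
cos θ_z = sin(0.5°) sin(20.3°) + cos(0.5°) cos(20.3°) cos(15.00°) = 0.0030 + 0.9059 = 0.9089.
Top-of-atmosphere irradiance = S₀ cos θ_z = 1365 × 0.9089 = 1240.65 W/m².

1241 W/m²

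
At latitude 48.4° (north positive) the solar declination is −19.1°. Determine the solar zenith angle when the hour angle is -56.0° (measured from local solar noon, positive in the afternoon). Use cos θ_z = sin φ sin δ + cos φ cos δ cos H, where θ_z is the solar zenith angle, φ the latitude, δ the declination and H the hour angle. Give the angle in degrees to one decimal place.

83.9°

cos θ_z = sin(48.4°) sin(-19.1°) + cos(48.4°) cos(-19.1°) cos(-56.00°) = -0.2447 + 0.3508 = 0.1061.
θ_z = arccos(0.1061) = 83.91°.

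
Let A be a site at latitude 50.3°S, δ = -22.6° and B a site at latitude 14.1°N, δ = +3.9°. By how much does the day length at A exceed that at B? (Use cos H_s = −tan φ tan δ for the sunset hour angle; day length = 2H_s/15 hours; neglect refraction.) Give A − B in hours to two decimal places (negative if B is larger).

+3.88 h

A: H_s = arccos(−tan -50.3° · tan -22.6°) = 120.09°, so 2H_s/15 = 16.0120 h.
B: H_s = arccos(−tan 14.1° · tan 3.9°) = 90.98°, so 2H_s/15 = 12.1307 h.
A − B = 16.0120 − 12.1307 = 3.8813 h.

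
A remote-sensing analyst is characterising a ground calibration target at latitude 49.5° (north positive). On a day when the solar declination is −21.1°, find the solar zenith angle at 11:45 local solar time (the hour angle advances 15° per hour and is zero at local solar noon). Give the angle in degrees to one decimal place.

Hour angle H = 15° × (11.75 − 12) = -3.75°.
cos θ_z = sin φ sin δ + cos φ cos δ cos H = (0.7604)(-0.3600) + (0.6494)(0.9330)(0.9979) = 0.3309.
θ_z = arccos(0.3309) = 70.68°.

70.7°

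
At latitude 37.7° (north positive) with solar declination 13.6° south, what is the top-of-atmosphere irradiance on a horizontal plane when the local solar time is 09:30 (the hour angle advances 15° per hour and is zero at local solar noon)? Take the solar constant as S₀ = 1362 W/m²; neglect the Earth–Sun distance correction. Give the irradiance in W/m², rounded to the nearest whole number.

Hour angle H = 15° × (9.5 − 12) = -37.50°.
cos θ_z = sin(37.7°) sin(-13.6°) + cos(37.7°) cos(-13.6°) cos(-37.50°) = -0.1438 + 0.6101 = 0.4663.
Top-of-atmosphere irradiance = S₀ cos θ_z = 1362 × 0.4663 = 635.10 W/m².

635 W/m²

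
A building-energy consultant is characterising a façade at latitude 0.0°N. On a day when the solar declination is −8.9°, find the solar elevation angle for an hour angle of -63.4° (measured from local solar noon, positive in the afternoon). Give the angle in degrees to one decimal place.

cos θ_z = sin(0.0°) sin(-8.9°) + cos(0.0°) cos(-8.9°) cos(-63.40°) = 0.0000 + 0.4424 = 0.4424.
θ_z = arccos(0.4424) = 63.74°, so the elevation is 90° − 63.74° = 26.26°.

26.3°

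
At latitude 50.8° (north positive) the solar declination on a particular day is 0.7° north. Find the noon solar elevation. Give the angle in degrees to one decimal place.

At local solar noon the hour angle is zero, so the elevation is 90° − |φ − δ| = 90° − |50.8° − (0.7°)| = 90° − 50.1° = 39.9°.

39.9°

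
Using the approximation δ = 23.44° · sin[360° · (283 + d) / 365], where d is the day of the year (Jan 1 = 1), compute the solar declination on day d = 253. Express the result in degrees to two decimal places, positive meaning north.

360 × (283 + 253) / 365 = 528.658°; sin(528.658°) = 0.1967.
δ = 23.44 × 0.1967 = 4.611° ≈ +4.61°.

+4.61°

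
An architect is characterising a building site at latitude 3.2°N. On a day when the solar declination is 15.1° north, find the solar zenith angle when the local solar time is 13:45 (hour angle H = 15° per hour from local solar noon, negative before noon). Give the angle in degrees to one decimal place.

28.5°

Hour angle H = 15° × (13.75 − 12) = 26.25°.
cos θ_z = sin(3.2°) sin(15.1°) + cos(3.2°) cos(15.1°) cos(26.25°) = 0.0145 + 0.8646 = 0.8791.
θ_z = arccos(0.8791) = 28.47°.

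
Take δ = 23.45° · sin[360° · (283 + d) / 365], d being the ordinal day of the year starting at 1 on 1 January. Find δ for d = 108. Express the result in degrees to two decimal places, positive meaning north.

+10.15°

360 × (283 + 108) / 365 = 385.644°; sin(385.644°) = 0.4328.
δ = 23.45 × 0.4328 = 10.149° ≈ +10.15°.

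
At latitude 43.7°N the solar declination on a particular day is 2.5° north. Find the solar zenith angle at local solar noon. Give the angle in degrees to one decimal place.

At local solar noon the hour angle is zero, so the zenith angle is |φ − δ| = |43.7° − (2.5°)| = 41.2°.

41.2°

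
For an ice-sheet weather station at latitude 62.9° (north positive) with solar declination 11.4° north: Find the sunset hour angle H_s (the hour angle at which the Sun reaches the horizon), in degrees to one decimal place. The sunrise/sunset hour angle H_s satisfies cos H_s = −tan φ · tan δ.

113.2°

cos H_s = −tan(62.9°) · tan(11.4°) = -0.3940, so H_s = arccos(-0.3940) = 113.20°.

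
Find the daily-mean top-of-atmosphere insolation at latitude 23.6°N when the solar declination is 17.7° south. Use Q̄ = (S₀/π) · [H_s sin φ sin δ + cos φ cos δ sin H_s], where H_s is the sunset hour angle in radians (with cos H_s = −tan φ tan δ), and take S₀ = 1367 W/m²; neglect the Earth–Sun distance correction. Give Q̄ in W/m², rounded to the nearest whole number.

cos H_s = −tan(23.6°) · tan(-17.7°) = 0.1394, so H_s = arccos(0.1394) = 81.99°. In radians, H_s = 1.4310.
H_s sin φ sin δ = 1.4310 × 0.4003 × -0.3040 = -0.1741.
cos φ cos δ sin H_s = 0.9164 × 0.9527 × 0.9902 = 0.8645.
Q̄ = (1367/π) × (-0.1741 + 0.8645) = 435.13 × 0.6904 = 300.41 W/m².

300 W/m²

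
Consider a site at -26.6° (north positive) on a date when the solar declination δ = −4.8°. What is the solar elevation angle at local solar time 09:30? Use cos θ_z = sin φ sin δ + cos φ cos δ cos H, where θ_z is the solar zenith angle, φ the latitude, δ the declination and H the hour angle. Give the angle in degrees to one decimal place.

48.1°

Hour angle H = 15° × (9.5 − 12) = -37.50°.
cos θ_z = sin(-26.6°) sin(-4.8°) + cos(-26.6°) cos(-4.8°) cos(-37.50°) = 0.0375 + 0.7069 = 0.7444.
θ_z = arccos(0.7444) = 41.89°, so the elevation is 90° − 41.89° = 48.11°.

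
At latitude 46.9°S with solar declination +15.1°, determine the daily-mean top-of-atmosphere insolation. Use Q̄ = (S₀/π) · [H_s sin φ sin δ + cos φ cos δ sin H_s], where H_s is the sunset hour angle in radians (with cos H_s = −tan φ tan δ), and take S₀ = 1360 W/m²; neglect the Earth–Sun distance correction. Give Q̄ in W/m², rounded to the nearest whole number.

168 W/m²

−tan φ tan δ = −(-1.0686)(0.2698) = 0.2883; H_s = arccos(0.2883) = 73.24°. In radians, H_s = 1.2783.
H_s sin φ sin δ = 1.2783 × -0.7302 × 0.2605 = -0.2432.
cos φ cos δ sin H_s = 0.6833 × 0.9655 × 0.9575 = 0.6317.
Q̄ = (1360/π) × (-0.2432 + 0.6317) = 432.90 × 0.3885 = 168.18 W/m².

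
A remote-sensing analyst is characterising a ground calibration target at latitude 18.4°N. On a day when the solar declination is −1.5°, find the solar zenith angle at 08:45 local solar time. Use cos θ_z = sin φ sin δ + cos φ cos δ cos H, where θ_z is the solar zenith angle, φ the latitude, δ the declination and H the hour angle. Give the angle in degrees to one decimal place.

Hour angle H = 15° × (8.75 − 12) = -48.75°.
cos θ_z = sin(18.4°) sin(-1.5°) + cos(18.4°) cos(-1.5°) cos(-48.75°) = -0.0083 + 0.6254 = 0.6171.
θ_z = arccos(0.6171) = 51.90°.

51.9°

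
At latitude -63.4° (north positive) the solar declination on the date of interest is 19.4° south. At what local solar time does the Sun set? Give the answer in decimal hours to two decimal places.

20.98 h

The sunset hour angle satisfies cos H_s = −tan φ tan δ = -0.7032, giving H_s = 134.68°.
Sunset is at 12 + H_s/15 = 12 + 8.979 = 20.979 h local solar time.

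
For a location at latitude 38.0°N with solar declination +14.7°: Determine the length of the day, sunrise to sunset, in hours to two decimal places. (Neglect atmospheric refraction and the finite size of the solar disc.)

13.58 hours

The sunset hour angle satisfies cos H_s = −tan φ tan δ = -0.2050, giving H_s = 101.83°.
Day length = 2 H_s / 15° h⁻¹ = 203.66° / 15 = 13.577 h.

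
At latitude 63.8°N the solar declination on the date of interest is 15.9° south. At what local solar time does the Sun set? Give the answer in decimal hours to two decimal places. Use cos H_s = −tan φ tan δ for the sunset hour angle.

cos H_s = −tan(63.8°) · tan(-15.9°) = 0.5789, so H_s = arccos(0.5789) = 54.63°.
Sunset is at 12 + H_s/15 = 12 + 3.642 = 15.642 h local solar time.

15.64 h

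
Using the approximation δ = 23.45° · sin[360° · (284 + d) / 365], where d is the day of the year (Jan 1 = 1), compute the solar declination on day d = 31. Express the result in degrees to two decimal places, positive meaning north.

-17.78°

360 × (284 + 31) / 365 = 310.685°; sin(310.685°) = -0.7583.
δ = 23.45 × -0.7583 = -17.782° ≈ -17.78°.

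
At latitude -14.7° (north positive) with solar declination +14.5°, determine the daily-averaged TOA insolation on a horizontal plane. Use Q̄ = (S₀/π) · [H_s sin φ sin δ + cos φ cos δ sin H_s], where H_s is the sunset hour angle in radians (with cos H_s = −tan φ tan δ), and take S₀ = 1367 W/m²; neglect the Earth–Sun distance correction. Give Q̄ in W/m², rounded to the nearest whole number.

365 W/m²

cos H_s = −tan(-14.7°) · tan(14.5°) = 0.0678, so H_s = arccos(0.0678) = 86.11°. In radians, H_s = 1.5029.
H_s sin φ sin δ = 1.5029 × -0.2538 × 0.2504 = -0.0955.
cos φ cos δ sin H_s = 0.9673 × 0.9681 × 0.9977 = 0.9343.
Q̄ = (1367/π) × (-0.0955 + 0.9343) = 435.13 × 0.8388 = 364.99 W/m².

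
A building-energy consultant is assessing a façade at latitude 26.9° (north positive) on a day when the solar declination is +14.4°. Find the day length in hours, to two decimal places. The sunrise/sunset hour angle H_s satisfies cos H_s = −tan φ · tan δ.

13.00 hours

cos H_s = −tan(26.9°) · tan(14.4°) = -0.1303, so H_s = arccos(-0.1303) = 97.49°.
Day length = 2 H_s / 15° h⁻¹ = 194.98° / 15 = 12.999 h.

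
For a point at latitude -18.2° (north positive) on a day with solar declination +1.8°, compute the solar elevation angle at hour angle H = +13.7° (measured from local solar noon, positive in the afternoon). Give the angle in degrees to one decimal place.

65.9°

cos θ_z = sin(-18.2°) sin(1.8°) + cos(-18.2°) cos(1.8°) cos(13.70°) = -0.0098 + 0.9225 = 0.9127.
θ_z = arccos(0.9127) = 24.12°, so the elevation is 90° − 24.12° = 65.88°.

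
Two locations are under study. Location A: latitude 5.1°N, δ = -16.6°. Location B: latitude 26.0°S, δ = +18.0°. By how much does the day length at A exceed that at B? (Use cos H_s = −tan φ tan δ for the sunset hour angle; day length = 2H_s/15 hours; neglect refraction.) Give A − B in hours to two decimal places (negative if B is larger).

A: H_s = arccos(−tan 5.1° · tan -16.6°) = 88.48°, so 2H_s/15 = 11.7973 h.
B: H_s = arccos(−tan -26.0° · tan 18.0°) = 80.88°, so 2H_s/15 = 10.7840 h.
A − B = 11.7973 − 10.7840 = 1.0133 h.

+1.01 h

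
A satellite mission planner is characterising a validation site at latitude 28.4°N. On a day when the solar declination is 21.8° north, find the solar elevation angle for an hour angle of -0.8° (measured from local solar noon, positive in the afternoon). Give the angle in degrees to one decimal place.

83.4°

cos θ_z = sin φ sin δ + cos φ cos δ cos H = (0.4756)(0.3714) + (0.8796)(0.9285)(0.9999) = 0.9933.
θ_z = arccos(0.9933) = 6.64°, so the elevation is 90° − 6.64° = 83.36°.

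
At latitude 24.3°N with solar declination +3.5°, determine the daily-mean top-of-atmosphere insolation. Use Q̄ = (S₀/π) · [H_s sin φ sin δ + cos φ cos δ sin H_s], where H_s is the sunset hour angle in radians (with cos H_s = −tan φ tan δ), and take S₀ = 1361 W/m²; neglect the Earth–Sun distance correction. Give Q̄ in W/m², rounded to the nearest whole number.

411 W/m²

−tan φ tan δ = −(0.4515)(0.0612) = -0.0276; H_s = arccos(-0.0276) = 91.58°. In radians, H_s = 1.5984.
H_s sin φ sin δ = 1.5984 × 0.4115 × 0.0610 = 0.0401.
cos φ cos δ sin H_s = 0.9114 × 0.9981 × 0.9996 = 0.9093.
Q̄ = (1361/π) × (0.0401 + 0.9093) = 433.22 × 0.9494 = 411.30 W/m².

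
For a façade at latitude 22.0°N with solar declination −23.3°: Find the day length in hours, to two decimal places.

10.66 hours

The sunset hour angle satisfies cos H_s = −tan φ tan δ = 0.1740, giving H_s = 79.98°.
Day length = 2 H_s / 15° h⁻¹ = 159.96° / 15 = 10.664 h.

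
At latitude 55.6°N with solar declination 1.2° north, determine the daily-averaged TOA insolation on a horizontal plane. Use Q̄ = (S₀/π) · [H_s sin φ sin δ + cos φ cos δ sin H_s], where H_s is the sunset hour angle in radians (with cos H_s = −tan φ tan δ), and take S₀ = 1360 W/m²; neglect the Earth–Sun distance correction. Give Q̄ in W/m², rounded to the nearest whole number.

cos H_s = −tan(55.6°) · tan(1.2°) = -0.0306, so H_s = arccos(-0.0306) = 91.75°. In radians, H_s = 1.6013.
H_s sin φ sin δ = 1.6013 × 0.8251 × 0.0209 = 0.0276.
cos φ cos δ sin H_s = 0.5650 × 0.9998 × 0.9995 = 0.5646.
Q̄ = (1360/π) × (0.0276 + 0.5646) = 432.90 × 0.5922 = 256.36 W/m².

256 W/m²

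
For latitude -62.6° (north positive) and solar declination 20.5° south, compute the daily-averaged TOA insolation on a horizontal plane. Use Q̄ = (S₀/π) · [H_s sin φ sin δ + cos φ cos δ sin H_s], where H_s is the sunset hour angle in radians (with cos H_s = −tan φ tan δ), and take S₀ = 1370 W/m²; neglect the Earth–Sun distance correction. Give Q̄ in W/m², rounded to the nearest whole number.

cos H_s = −tan(-62.6°) · tan(-20.5°) = -0.7213, so H_s = arccos(-0.7213) = 136.16°. In radians, H_s = 2.3764.
H_s sin φ sin δ = 2.3764 × -0.8878 × -0.3502 = 0.7388.
cos φ cos δ sin H_s = 0.4602 × 0.9367 × 0.6927 = 0.2986.
Q̄ = (1370/π) × (0.7388 + 0.2986) = 436.08 × 1.0374 = 452.39 W/m².

452 W/m²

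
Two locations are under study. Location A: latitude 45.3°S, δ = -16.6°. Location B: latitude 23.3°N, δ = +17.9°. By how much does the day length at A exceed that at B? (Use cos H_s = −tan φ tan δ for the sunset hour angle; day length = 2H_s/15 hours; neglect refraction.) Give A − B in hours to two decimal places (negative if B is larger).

+1.27 h

A: H_s = arccos(−tan -45.3° · tan -16.6°) = 107.53°, so 2H_s/15 = 14.3373 h.
B: H_s = arccos(−tan 23.3° · tan 17.9°) = 98.00°, so 2H_s/15 = 13.0667 h.
A − B = 14.3373 − 13.0667 = 1.2706 h.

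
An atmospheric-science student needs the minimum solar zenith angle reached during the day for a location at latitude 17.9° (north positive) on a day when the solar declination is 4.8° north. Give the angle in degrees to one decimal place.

13.1°

At local solar noon the hour angle is zero, so the zenith angle is |φ − δ| = |17.9° − (4.8°)| = 13.1°.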